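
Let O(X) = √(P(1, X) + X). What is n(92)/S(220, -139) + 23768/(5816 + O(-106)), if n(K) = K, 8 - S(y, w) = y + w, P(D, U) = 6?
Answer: 1744786068/617323697 - 59420*I/8456489 ≈ 2.8264 - 0.0070266*I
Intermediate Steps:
O(X) = √(6 + X)
S(y, w) = 8 - w - y (S(y, w) = 8 - (y + w) = 8 - (w + y) = 8 + (-w - y) = 8 - w - y)
n(92)/S(220, -139) + 23768/(5816 + O(-106)) = 92/(8 - 1*(-139) - 1*220) + 23768/(5816 + √(6 - 106)) = 92/(8 + 139 - 220) + 23768/(5816 + √(-100)) = 92/(-73) + 23768/(5816 + 10*I) = 92*(-1/73) + 23768*((5816 - 10*I)/33825956) = -92/73 + 5942*(5816 - 10*I)/8456489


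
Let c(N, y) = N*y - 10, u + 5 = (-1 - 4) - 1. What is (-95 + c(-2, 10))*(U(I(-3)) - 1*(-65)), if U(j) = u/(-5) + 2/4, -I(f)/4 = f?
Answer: -16925/2 ≈ -8462.5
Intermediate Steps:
u = -11 (u = -5 + ((-1 - 4) - 1) = -5 + (-5 - 1) = -5 - 6 = -11)
c(N, y) = -10 + N*y
I(f) = -4*f
U(j) = 27/10 (U(j) = -11/(-5) + 2/4 = -11*(-⅕) + 2*(¼) = 11/5 + ½ = 27/10)
(-95 + c(-2, 10))*(U(I(-3)) - 1*(-65)) = (-95 + (-10 - 2*10))*(27/10 - 1*(-65)) = (-95 + (-10 - 20))*(27/10 + 65) = (-95 - 30)*(677/10) = -125*677/10 = -16925/2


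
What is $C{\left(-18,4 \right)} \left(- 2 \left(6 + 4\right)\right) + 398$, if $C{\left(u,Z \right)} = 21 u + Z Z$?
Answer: $7638$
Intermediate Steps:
$C{\left(u,Z \right)} = Z^{2} + 21 u$ ($C{\left(u,Z \right)} = 21 u + Z^{2} = Z^{2} + 21 u$)
$C{\left(-18,4 \right)} \left(- 2 \left(6 + 4\right)\right) + 398 = \left(4^{2} + 21 \left(-18\right)\right) \left(- 2 \left(6 + 4\right)\right) + 398 = \left(16 - 378\right) \left(\left(-2\right) 10\right) + 398 = \left(-362\right) \left(-20\right) + 398 = 7240 + 398 = 7638$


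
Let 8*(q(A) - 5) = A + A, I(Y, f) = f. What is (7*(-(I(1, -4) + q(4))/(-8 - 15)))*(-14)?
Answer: -196/23 ≈ -8.5217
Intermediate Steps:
q(A) = 5 + A/4 (q(A) = 5 + (A + A)/8 = 5 + (2*A)/8 = 5 + A/4)
(7*(-(I(1, -4) + q(4))/(-8 - 15)))*(-14) = (7*(-(-4 + (5 + (¼)*4))/(-8 - 15)))*(-14) = (7*(-(-4 + (5 + 1))/(-23)))*(-14) = (7*(-(-4 + 6)*(-1)/23))*(-14) = (7*(-2*(-1)/23))*(-14) = (7*(-1*(-2/23)))*(-14) = (7*(2/23))*(-14) = (14/23)*(-14) = -196/23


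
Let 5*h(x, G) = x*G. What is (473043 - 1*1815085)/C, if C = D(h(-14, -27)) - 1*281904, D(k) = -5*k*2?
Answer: 671021/141330 ≈ 4.7479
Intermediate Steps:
h(x, G) = G*x/5 (h(x, G) = (x*G)/5 = (G*x)/5 = G*x/5)
D(k) = -10*k
C = -282660 (C = -2*(-27)*(-14) - 1*281904 = -10*378/5 - 281904 = -756 - 281904 = -282660)
(473043 - 1*1815085)/C = (473043 - 1*1815085)/(-282660) = (473043 - 1815085)*(-1/282660) = -1342042*(-1/282660) = 671021/141330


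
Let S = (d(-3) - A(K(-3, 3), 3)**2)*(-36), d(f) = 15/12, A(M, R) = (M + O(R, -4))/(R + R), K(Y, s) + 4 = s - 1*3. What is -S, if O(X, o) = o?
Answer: -19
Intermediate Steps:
K(Y, s) = -7 + s (K(Y, s) = -4 + (s - 1*3) = -4 + (s - 3) = -4 + (-3 + s) = -7 + s)
A(M, R) = (-4 + M)/(2*R) (A(M, R) = (M - 4)/(R + R) = (-4 + M)/((2*R)) = (-4 + M)*(1/(2*R)) = (-4 + M)/(2*R))
d(f) = 5/4 (d(f) = 15*(1/12) = 5/4)
S = 19 (S = (5/4 - ((1/2)*(-4 + (-7 + 3))/3)**2)*(-36) = (5/4 - ((1/2)*(1/3)*(-4 - 4))**2)*(-36) = (5/4 - ((1/2)*(1/3)*(-8))**2)*(-36) = (5/4 - (-4/3)**2)*(-36) = (5/4 - 1*16/9)*(-36) = (5/4 - 16/9)*(-36) = -19/36*(-36) = 19)
-S = -1*19 = -19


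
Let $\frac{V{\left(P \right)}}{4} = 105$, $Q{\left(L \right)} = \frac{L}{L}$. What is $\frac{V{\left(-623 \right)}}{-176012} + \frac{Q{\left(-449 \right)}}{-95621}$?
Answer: $- \frac{10084208}{4207610863} \approx -0.0023967$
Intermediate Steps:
$Q{\left(L \right)} = 1$
$V{\left(P \right)} = 420$ ($V{\left(P \right)} = 4 \cdot 105 = 420$)
$\frac{V{\left(-623 \right)}}{-176012} + \frac{Q{\left(-449 \right)}}{-95621} = \frac{420}{-176012} + 1 \frac{1}{-95621} = 420 \left(- \frac{1}{176012}\right) + 1 \left(- \frac{1}{95621}\right) = - \frac{105}{44003} - \frac{1}{95621} = - \frac{10084208}{4207610863}$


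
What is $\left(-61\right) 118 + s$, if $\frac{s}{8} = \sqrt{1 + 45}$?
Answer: $-7198 + 8 \sqrt{46} \approx -7143.7$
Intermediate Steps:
$s = 8 \sqrt{46}$ ($s = 8 \sqrt{1 + 45} = 8 \sqrt{46} \approx 54.259$)
$\left(-61\right) 118 + s = \left(-61\right) 118 + 8 \sqrt{46} = -7198 + 8 \sqrt{46}$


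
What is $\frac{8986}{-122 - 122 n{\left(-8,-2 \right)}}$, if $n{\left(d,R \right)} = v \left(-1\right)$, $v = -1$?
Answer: $- \frac{4493}{122} \approx -36.828$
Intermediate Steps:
$n{\left(d,R \right)} = 1$ ($n{\left(d,R \right)} = \left(-1\right) \left(-1\right) = 1$)
$\frac{8986}{-122 - 122 n{\left(-8,-2 \right)}} = \frac{8986}{-122 - 122} = \frac{8986}{-244} = 8986 \left(- \frac{1}{244}\right) = - \frac{4493}{122}$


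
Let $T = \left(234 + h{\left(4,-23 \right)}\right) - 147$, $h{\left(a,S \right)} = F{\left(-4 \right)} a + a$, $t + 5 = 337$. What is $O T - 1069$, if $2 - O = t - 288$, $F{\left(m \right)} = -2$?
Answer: $-4555$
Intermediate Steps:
$t = 332$ ($t = -5 + 337 = 332$)
$h{\left(a,S \right)} = - a$ ($h{\left(a,S \right)} = - 2 a + a = - a$)
$O = -42$ ($O = 2 - \left(332 - 288\right) = 2 - 44 = -42$)
$T = 83$ ($T = \left(234 - 4\right) - 147 = 230 - 147 = 83$)
$O T - 1069 = \left(-42\right) 83 - 1069 = -3486 - 1069 = -4555$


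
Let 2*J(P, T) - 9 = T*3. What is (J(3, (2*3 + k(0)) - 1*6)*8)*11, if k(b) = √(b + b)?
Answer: 396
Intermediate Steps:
k(b) = √2*√b (k(b) = √(2*b) = √2*√b)
J(P, T) = 9/2 + 3*T/2 (J(P, T) = 9/2 + (T*3)/2 = 9/2 + (3*T)/2 = 9/2 + 3*T/2)
(J(3, (2*3 + k(0)) - 1*6)*8)*11 = ((9/2 + 3*((2*3 + √2*√0) - 1*6)/2)*8)*11 = ((9/2 + 3*((6 + √2*0) - 6)/2)*8)*11 = ((9/2 + 3*((6 + 0) - 6)/2)*8)*11 = ((9/2 + 3*(6 - 6)/2)*8)*11 = ((9/2 + (3/2)*0)*8)*11 = ((9/2 + 0)*8)*11 = ((9/2)*8)*11 = 36*11 = 396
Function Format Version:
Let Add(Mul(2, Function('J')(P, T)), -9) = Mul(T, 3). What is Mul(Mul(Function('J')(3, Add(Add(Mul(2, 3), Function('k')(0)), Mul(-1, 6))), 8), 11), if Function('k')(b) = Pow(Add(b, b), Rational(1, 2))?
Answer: 396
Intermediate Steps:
Function('k')(b) = Mul(Pow(2, Rational(1, 2)), Pow(b, Rational(1, 2))) (Function('k')(b) = Pow(Mul(2, b), Rational(1, 2)) = Mul(Pow(2, Rational(1, 2)), Pow(b, Rational(1, 2))))
Function('J')(P, T) = Add(Rational(9, 2), Mul(Rational(3, 2), T)) (Function('J')(P, T) = Add(Rational(9, 2), Mul(Rational(1, 2), Mul(T, 3))) = Add(Rational(9, 2), Mul(Rational(1, 2), Mul(3, T))) = Add(Rational(9, 2), Mul(Rational(3, 2), T)))
Mul(Mul(Function('J')(3, Add(Add(Mul(2, 3), Function('k')(0)), Mul(-1, 6))), 8), 11) = Mul(Mul(Add(Rational(9, 2), Mul(Rational(3, 2), Add(Add(Mul(2, 3), Mul(Pow(2, Rational(1, 2)), Pow(0, Rational(1, 2)))), Mul(-1, 6)))), 8), 11) = Mul(Mul(Add(Rational(9, 2), Mul(Rational(3, 2), Add(Add(6, Mul(Pow(2, Rational(1, 2)), 0)), -6))), 8), 11) = Mul(Mul(Add(Rational(9, 2), Mul(Rational(3, 2), Add(Add(6, 0), -6))), 8), 11) = Mul(Mul(Add(Rational(9, 2), Mul(Rational(3, 2), Add(6, -6))), 8), 11) = Mul(Mul(Add(Rational(9, 2), Mul(Rational(3, 2), 0)), 8), 11) = Mul(Mul(Add(Rational(9, 2), 0), 8), 11) = Mul(Mul(Rational(9, 2), 8), 11) = Mul(36, 11) = 396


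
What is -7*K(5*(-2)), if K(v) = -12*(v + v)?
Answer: -1680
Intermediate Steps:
K(v) = -24*v
-7*K(5*(-2)) = -(-168)*5*(-2) = -(-168)*(-10) = -7*240 = -1680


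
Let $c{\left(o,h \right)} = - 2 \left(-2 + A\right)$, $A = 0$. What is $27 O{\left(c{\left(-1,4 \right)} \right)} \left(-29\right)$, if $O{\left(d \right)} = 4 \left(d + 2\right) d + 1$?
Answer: $-75951$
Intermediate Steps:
$c{\left(o,h \right)} = 4$ ($c{\left(o,h \right)} = - 2 \left(-2 + 0\right) = \left(-2\right) \left(-2\right) = 4$)
$O{\left(d \right)} = 1 + d \left(8 + 4 d\right)$ ($O{\left(d \right)} = 4 \left(2 + d\right) d + 1 = \left(8 + 4 d\right) d + 1 = d \left(8 + 4 d\right) + 1 = 1 + d \left(8 + 4 d\right)$)
$27 O{\left(c{\left(-1,4 \right)} \right)} \left(-29\right) = 27 \left(1 + 4 \cdot 4^{2} + 8 \cdot 4\right) \left(-29\right) = 27 \left(1 + 4 \cdot 16 + 32\right) \left(-29\right) = 27 \left(1 + 64 + 32\right) \left(-29\right) = 27 \cdot 97 \left(-29\right) = 2619 \left(-29\right) = -75951$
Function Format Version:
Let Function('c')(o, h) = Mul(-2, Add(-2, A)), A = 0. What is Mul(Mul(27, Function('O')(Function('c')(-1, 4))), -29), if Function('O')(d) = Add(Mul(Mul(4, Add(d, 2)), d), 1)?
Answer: -75951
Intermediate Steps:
Function('c')(o, h) = 4 (Function('c')(o, h) = Mul(-2, Add(-2, 0)) = Mul(-2, -2) = 4)
Function('O')(d) = Add(1, Mul(d, Add(8, Mul(4, d)))) (Function('O')(d) = Add(Mul(Mul(4, Add(2, d)), d), 1) = Add(Mul(Add(8, Mul(4, d)), d), 1) = Add(Mul(d, Add(8, Mul(4, d))), 1) = Add(1, Mul(d, Add(8, Mul(4, d)))))
Mul(Mul(27, Function('O')(Function('c')(-1, 4))), -29) = Mul(Mul(27, Add(1, Mul(4, Pow(4, 2)), Mul(8, 4))), -29) = Mul(Mul(27, Add(1, Mul(4, 16), 32)), -29) = Mul(Mul(27, Add(1, 64, 32)), -29) = Mul(Mul(27, 97), -29) = Mul(2619, -29) = -75951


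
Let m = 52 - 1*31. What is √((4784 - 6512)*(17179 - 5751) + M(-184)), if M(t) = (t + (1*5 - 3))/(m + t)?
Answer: I*√524673529630/163 ≈ 4443.8*I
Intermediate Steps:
m = 21 (m = 52 - 31 = 21)
M(t) = (2 + t)/(21 + t) (M(t) = (t + (1*5 - 3))/(21 + t) = (t + (5 - 3))/(21 + t) = (t + 2)/(21 + t) = (2 + t)/(21 + t))
√((4784 - 6512)*(17179 - 5751) + M(-184)) = √((4784 - 6512)*(17179 - 5751) + (2 - 184)/(21 - 184)) = √(-1728*11428 - 182/(-163)) = √(-19747584 - 1/163*(-182)) = √(-19747584 + 182/163) = √(-3218856010/163) = I*√524673529630/163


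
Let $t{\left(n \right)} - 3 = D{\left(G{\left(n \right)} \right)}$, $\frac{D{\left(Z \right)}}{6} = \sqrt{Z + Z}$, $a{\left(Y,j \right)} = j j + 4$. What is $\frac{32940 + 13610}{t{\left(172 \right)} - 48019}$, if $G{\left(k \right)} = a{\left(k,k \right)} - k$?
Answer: $- \frac{69848275}{71981822} - \frac{69825 \sqrt{3677}}{143963644} \approx -0.99977$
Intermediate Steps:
$a{\left(Y,j \right)} = 4 + j^{2}$ ($a{\left(Y,j \right)} = j^{2} + 4 = 4 + j^{2}$)
$G{\left(k \right)} = 4 + k^{2} - k$ ($G{\left(k \right)} = \left(4 + k^{2}\right) - k = 4 + k^{2} - k$)
$D{\left(Z \right)} = 6 \sqrt{2} \sqrt{Z}$ ($D{\left(Z \right)} = 6 \sqrt{Z + Z} = 6 \sqrt{2 Z} = 6 \sqrt{2} \sqrt{Z}$)
$t{\left(n \right)} = 3 + 6 \sqrt{2} \sqrt{4 + n^{2} - n}$
$\frac{32940 + 13610}{t{\left(172 \right)} - 48019} = \frac{32940 + 13610}{\left(3 + 6 \sqrt{8 - 344 + 2 \cdot 172^{2}}\right) - 48019} = \frac{46550}{\left(3 + 6 \sqrt{8 - 344 + 2 \cdot 29584}\right) - 48019} = \frac{46550}{\left(3 + 6 \sqrt{8 - 344 + 59168}\right) - 48019} = \frac{46550}{\left(3 + 6 \sqrt{58832}\right) - 48019} = \frac{46550}{\left(3 + 6 \cdot 4 \sqrt{3677}\right) - 48019} = \frac{46550}{\left(3 + 24 \sqrt{3677}\right) - 48019} = \frac{46550}{-48016 + 24 \sqrt{3677}}$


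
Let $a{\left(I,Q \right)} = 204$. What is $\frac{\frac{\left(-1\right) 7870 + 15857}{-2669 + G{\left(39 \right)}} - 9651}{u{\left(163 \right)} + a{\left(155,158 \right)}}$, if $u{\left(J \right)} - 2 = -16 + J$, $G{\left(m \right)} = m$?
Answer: $- \frac{25390117}{928390} \approx -27.349$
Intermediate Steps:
$u{\left(J \right)} = -14 + J$ ($u{\left(J \right)} = 2 + \left(-16 + J\right) = -14 + J$)
$\frac{\frac{\left(-1\right) 7870 + 15857}{-2669 + G{\left(39 \right)}} - 9651}{u{\left(163 \right)} + a{\left(155,158 \right)}} = \frac{\frac{\left(-1\right) 7870 + 15857}{-2669 + 39} - 9651}{\left(-14 + 163\right) + 204} = \frac{\frac{-7870 + 15857}{-2630} - 9651}{149 + 204} = \frac{7987 \left(- \frac{1}{2630}\right) - 9651}{353} = \left(- \frac{7987}{2630} - 9651\right) \frac{1}{353} = \left(- \frac{25390117}{2630}\right) \frac{1}{353} = - \frac{25390117}{928390}$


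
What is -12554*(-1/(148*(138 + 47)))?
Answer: 6277/13690 ≈ 0.45851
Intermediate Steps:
-12554*(-1/(148*(138 + 47))) = -12554/(185*(-148)) = -12554/(-27380) = -12554*(-1/27380) = 6277/13690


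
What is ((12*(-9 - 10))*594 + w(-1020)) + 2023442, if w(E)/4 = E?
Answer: 1883930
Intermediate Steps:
w(E) = 4*E
((12*(-9 - 10))*594 + w(-1020)) + 2023442 = ((12*(-9 - 10))*594 + 4*(-1020)) + 2023442 = ((12*(-19))*594 - 4080) + 2023442 = (-228*594 - 4080) + 2023442 = (-135432 - 4080) + 2023442 = -139512 + 2023442 = 1883930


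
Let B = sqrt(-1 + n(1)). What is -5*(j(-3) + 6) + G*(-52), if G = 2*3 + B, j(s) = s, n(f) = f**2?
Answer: -327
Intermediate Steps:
B = 0 (B = sqrt(-1 + 1**2) = sqrt(-1 + 1) = sqrt(0) = 0)
G = 6 (G = 2*3 + 0 = 6 + 0 = 6)
-5*(j(-3) + 6) + G*(-52) = -5*(-3 + 6) + 6*(-52) = -5*3 - 312 = -15 - 312 = -327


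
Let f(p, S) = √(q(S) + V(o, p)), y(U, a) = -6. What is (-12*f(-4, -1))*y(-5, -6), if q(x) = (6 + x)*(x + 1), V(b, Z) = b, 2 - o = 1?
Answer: 72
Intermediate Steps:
o = 1 (o = 2 - 1*1 = 2 - 1 = 1)
q(x) = (1 + x)*(6 + x) (q(x) = (6 + x)*(1 + x) = (1 + x)*(6 + x))
f(p, S) = √(7 + S² + 7*S) (f(p, S) = √((6 + S² + 7*S) + 1) = √(7 + S² + 7*S))
(-12*f(-4, -1))*y(-5, -6) = -12*√(7 + (-1)² + 7*(-1))*(-6) = -12*√(7 + 1 - 7)*(-6) = -12*√1*(-6) = -12*1*(-6) = -12*(-6) = 72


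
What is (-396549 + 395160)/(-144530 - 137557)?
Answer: 463/94029 ≈ 0.0049240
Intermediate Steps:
(-396549 + 395160)/(-144530 - 137557) = -1389/(-282087) = -1389*(-1/282087) = 463/94029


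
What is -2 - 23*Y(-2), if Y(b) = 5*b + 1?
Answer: 205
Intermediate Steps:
Y(b) = 1 + 5*b
-2 - 23*Y(-2) = -2 - 23*(1 + 5*(-2)) = -2 - 23*(1 - 10) = -2 - 23*(-9) = -2 + 207 = 205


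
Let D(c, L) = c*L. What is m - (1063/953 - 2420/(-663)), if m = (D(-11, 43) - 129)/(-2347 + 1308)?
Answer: -2748092053/656480721 ≈ -4.1861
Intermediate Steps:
D(c, L) = L*c
m = 602/1039 (m = (43*(-11) - 129)/(-2347 + 1308) = (-473 - 129)/(-1039) = -602*(-1/1039) = 602/1039 ≈ 0.57940)
m - (1063/953 - 2420/(-663)) = 602/1039 - (1063/953 - 2420/(-663)) = 602/1039 - (1063*(1/953) - 2420*(-1/663)) = 602/1039 - (1063/953 + 2420/663) = 602/1039 - 1*3011029/631839 = 602/1039 - 3011029/631839 = -2748092053/656480721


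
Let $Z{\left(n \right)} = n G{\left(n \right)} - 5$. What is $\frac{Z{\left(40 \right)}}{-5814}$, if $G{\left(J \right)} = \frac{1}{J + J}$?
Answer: $\frac{1}{1292} \approx 0.00077399$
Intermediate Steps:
$G{\left(J \right)} = \frac{1}{2 J}$
$Z{\left(n \right)} = - \frac{9}{2}$ ($Z{\left(n \right)} = n \frac{1}{2 n} - 5 = \frac{1}{2} - 5 = - \frac{9}{2}$)
$\frac{Z{\left(40 \right)}}{-5814} = - \frac{9}{2 \left(-5814\right)} = \left(- \frac{9}{2}\right) \left(- \frac{1}{5814}\right) = \frac{1}{1292}$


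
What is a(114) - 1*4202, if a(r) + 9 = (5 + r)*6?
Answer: -3497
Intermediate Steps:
a(r) = 21 + 6*r (a(r) = -9 + (5 + r)*6 = -9 + (30 + 6*r) = 21 + 6*r)
a(114) - 1*4202 = (21 + 6*114) - 1*4202 = (21 + 684) - 4202 = 705 - 4202 = -3497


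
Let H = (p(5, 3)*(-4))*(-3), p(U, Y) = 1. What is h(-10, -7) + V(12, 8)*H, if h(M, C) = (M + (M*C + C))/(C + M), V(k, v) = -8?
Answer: -1685/17 ≈ -99.118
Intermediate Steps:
h(M, C) = (C + M + C*M)/(C + M) (h(M, C) = (M + (C*M + C))/(C + M) = (M + (C + C*M))/(C + M) = (C + M + C*M)/(C + M))
H = 12 (H = (1*(-4))*(-3) = -4*(-3) = 12)
h(-10, -7) + V(12, 8)*H = (-7 - 10 - 7*(-10))/(-7 - 10) - 8*12 = (-7 - 10 + 70)/(-17) - 96 = -1/17*53 - 96 = -53/17 - 96 = -1685/17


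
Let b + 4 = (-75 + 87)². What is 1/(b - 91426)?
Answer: -1/91286 ≈ -1.0955e-5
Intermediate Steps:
b = 140 (b = -4 + (-75 + 87)² = -4 + 12² = -4 + 144 = 140)
1/(b - 91426) = 1/(140 - 91426) = 1/(-91286) = -1/91286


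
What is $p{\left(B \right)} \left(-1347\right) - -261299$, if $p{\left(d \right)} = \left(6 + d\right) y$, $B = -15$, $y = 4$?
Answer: $309791$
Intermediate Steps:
$p{\left(d \right)} = 24 + 4 d$ ($p{\left(d \right)} = \left(6 + d\right) 4 = 24 + 4 d$)
$p{\left(B \right)} \left(-1347\right) - -261299 = \left(24 + 4 \left(-15\right)\right) \left(-1347\right) - -261299 = \left(24 - 60\right) \left(-1347\right) + 261299 = \left(-36\right) \left(-1347\right) + 261299 = 48492 + 261299 = 309791$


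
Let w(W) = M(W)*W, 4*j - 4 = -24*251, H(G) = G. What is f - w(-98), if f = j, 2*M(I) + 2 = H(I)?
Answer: -6405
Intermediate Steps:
M(I) = -1 + I/2
j = -1505 (j = 1 + (-24*251)/4 = 1 + (¼)*(-6024) = 1 - 1506 = -1505)
f = -1505
w(W) = W*(-1 + W/2) (w(W) = (-1 + W/2)*W = W*(-1 + W/2))
f - w(-98) = -1505 - (-98)*(-2 - 98)/2 = -1505 - (-98)*(-100)/2 = -1505 - 1*4900 = -1505 - 4900 = -6405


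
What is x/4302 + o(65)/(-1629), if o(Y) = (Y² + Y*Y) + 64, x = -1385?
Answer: -4320377/778662 ≈ -5.5485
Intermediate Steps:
o(Y) = 64 + 2*Y² (o(Y) = (Y² + Y²) + 64 = 2*Y² + 64 = 64 + 2*Y²)
x/4302 + o(65)/(-1629) = -1385/4302 + (64 + 2*65²)/(-1629) = -1385*1/4302 + (64 + 2*4225)*(-1/1629) = -1385/4302 + (64 + 8450)*(-1/1629) = -1385/4302 + 8514*(-1/1629) = -1385/4302 - 946/181 = -4320377/778662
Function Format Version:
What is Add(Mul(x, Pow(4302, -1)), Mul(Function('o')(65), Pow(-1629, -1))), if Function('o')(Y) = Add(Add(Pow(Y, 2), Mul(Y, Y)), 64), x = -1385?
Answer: Rational(-4320377, 778662) ≈ -5.5485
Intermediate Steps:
Function('o')(Y) = Add(64, Mul(2, Pow(Y, 2))) (Function('o')(Y) = Add(Add(Pow(Y, 2), Pow(Y, 2)), 64) = Add(Mul(2, Pow(Y, 2)), 64) = Add(64, Mul(2, Pow(Y, 2))))
Add(Mul(x, Pow(4302, -1)), Mul(Function('o')(65), Pow(-1629, -1))) = Add(Mul(-1385, Pow(4302, -1)), Mul(Add(64, Mul(2, Pow(65, 2))), Pow(-1629, -1))) = Add(Mul(-1385, Rational(1, 4302)), Mul(Add(64, Mul(2, 4225)), Rational(-1, 1629))) = Add(Rational(-1385, 4302), Mul(Add(64, 8450), Rational(-1, 1629))) = Add(Rational(-1385, 4302), Mul(8514, Rational(-1, 1629))) = Add(Rational(-1385, 4302), Rational(-946, 181)) = Rational(-4320377, 778662)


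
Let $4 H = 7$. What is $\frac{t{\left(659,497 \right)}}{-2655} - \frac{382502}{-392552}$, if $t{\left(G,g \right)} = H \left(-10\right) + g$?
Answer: $\frac{413657063}{521112780} \approx 0.7938$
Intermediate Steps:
$H = \frac{7}{4}$ ($H = \frac{1}{4} \cdot 7 = \frac{7}{4} \approx 1.75$)
$t{\left(G,g \right)} = - \frac{35}{2} + g$ ($t{\left(G,g \right)} = \frac{7}{4} \left(-10\right) + g = - \frac{35}{2} + g$)
$\frac{t{\left(659,497 \right)}}{-2655} - \frac{382502}{-392552} = \frac{- \frac{35}{2} + 497}{-2655} - \frac{382502}{-392552} = \frac{959}{2} \left(- \frac{1}{2655}\right) - - \frac{191251}{196276} = - \frac{959}{5310} + \frac{191251}{196276} = \frac{413657063}{521112780}$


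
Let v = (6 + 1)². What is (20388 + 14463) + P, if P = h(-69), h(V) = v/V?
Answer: 2404670/69 ≈ 34850.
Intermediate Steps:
v = 49 (v = 7² = 49)
h(V) = 49/V
P = -49/69 (P = 49/(-69) = 49*(-1/69) = -49/69 ≈ -0.71014)
(20388 + 14463) + P = (20388 + 14463) - 49/69 = 34851 - 49/69 = 2404670/69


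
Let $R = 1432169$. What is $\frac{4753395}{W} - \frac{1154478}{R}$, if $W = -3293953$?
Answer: $- \frac{10610461235289}{4717497374057} \approx -2.2492$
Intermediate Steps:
$\frac{4753395}{W} - \frac{1154478}{R} = \frac{4753395}{-3293953} - \frac{1154478}{1432169} = 4753395 \left(- \frac{1}{3293953}\right) - \frac{1154478}{1432169} = - \frac{4753395}{3293953} - \frac{1154478}{1432169} = - \frac{10610461235289}{4717497374057}$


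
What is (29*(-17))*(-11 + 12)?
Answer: -493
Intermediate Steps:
(29*(-17))*(-11 + 12) = -493*1 = -493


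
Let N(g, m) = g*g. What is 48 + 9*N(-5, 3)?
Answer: 273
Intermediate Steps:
N(g, m) = g²
48 + 9*N(-5, 3) = 48 + 9*(-5)² = 48 + 9*25 = 48 + 225 = 273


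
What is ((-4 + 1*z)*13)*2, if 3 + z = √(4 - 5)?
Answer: -182 + 26*I ≈ -182.0 + 26.0*I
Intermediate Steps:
z = -3 + I (z = -3 + √(4 - 5) = -3 + √(-1) = -3 + I ≈ -3.0 + 1.0*I)
((-4 + 1*z)*13)*2 = ((-4 + 1*(-3 + I))*13)*2 = ((-4 + (-3 + I))*13)*2 = ((-7 + I)*13)*2 = (-91 + 13*I)*2 = -182 + 26*I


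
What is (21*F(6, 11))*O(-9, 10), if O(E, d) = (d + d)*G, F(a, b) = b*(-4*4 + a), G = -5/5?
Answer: 46200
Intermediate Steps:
G = -1 (G = -5*⅕ = -1)
F(a, b) = b*(-16 + a)
O(E, d) = -2*d (O(E, d) = (d + d)*(-1) = (2*d)*(-1) = -2*d)
(21*F(6, 11))*O(-9, 10) = (21*(11*(-16 + 6)))*(-2*10) = (21*(11*(-10)))*(-20) = (21*(-110))*(-20) = -2310*(-20) = 46200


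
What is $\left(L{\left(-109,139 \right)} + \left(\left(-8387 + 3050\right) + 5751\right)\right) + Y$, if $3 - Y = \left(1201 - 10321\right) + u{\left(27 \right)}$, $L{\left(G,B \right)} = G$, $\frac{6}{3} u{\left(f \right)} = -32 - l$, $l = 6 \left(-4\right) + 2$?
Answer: $9433$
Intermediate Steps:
$l = -22$ ($l = -24 + 2 = -22$)
$u{\left(f \right)} = -5$ ($u{\left(f \right)} = \frac{-32 - -22}{2} = \frac{-32 + 22}{2} = \frac{1}{2} \left(-10\right) = -5$)
$Y = 9128$ ($Y = 3 - \left(\left(1201 - 10321\right) - 5\right) = 3 - \left(-9120 - 5\right) = 3 - -9125 = 3 + 9125 = 9128$)
$\left(L{\left(-109,139 \right)} + \left(\left(-8387 + 3050\right) + 5751\right)\right) + Y = \left(-109 + \left(\left(-8387 + 3050\right) + 5751\right)\right) + 9128 = \left(-109 + \left(-5337 + 5751\right)\right) + 9128 = \left(-109 + 414\right) + 9128 = 305 + 9128 = 9433$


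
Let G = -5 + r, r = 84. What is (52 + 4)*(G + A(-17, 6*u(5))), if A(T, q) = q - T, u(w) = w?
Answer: 7056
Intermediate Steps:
G = 79 (G = -5 + 84 = 79)
(52 + 4)*(G + A(-17, 6*u(5))) = (52 + 4)*(79 + (6*5 - 1*(-17))) = 56*(79 + (30 + 17)) = 56*(79 + 47) = 56*126 = 7056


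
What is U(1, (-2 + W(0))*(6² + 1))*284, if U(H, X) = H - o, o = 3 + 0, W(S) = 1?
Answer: -568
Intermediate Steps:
o = 3
U(H, X) = -3 + H (U(H, X) = H - 1*3 = H - 3 = -3 + H)
U(1, (-2 + W(0))*(6² + 1))*284 = (-3 + 1)*284 = -2*284 = -568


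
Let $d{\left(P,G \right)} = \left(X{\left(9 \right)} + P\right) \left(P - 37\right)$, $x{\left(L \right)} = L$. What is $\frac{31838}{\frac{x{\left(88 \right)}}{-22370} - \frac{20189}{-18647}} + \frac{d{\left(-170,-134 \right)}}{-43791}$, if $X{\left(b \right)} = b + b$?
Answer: $\frac{96926777185883234}{3284230075709} \approx 29513.0$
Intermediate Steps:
$X{\left(b \right)} = 2 b$
$d{\left(P,G \right)} = \left(-37 + P\right) \left(18 + P\right)$ ($d{\left(P,G \right)} = \left(2 \cdot 9 + P\right) \left(P - 37\right) = \left(18 + P\right) \left(-37 + P\right) = \left(-37 + P\right) \left(18 + P\right)$)
$\frac{31838}{\frac{x{\left(88 \right)}}{-22370} - \frac{20189}{-18647}} + \frac{d{\left(-170,-134 \right)}}{-43791} = \frac{31838}{\frac{88}{-22370} - \frac{20189}{-18647}} + \frac{-666 + \left(-170\right)^{2} - -3230}{-43791} = \frac{31838}{88 \left(- \frac{1}{22370}\right) - - \frac{20189}{18647}} + \left(-666 + 28900 + 3230\right) \left(- \frac{1}{43791}\right) = \frac{31838}{- \frac{44}{11185} + \frac{20189}{18647}} + 31464 \left(- \frac{1}{43791}\right) = \frac{31838}{\frac{224993497}{208566695}} - \frac{10488}{14597} = 31838 \cdot \frac{208566695}{224993497} - \frac{10488}{14597} = \frac{6640346435410}{224993497} - \frac{10488}{14597} = \frac{96926777185883234}{3284230075709}$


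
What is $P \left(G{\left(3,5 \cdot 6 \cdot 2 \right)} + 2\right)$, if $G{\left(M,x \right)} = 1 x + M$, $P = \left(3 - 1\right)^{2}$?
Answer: $260$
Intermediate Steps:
$P = 4$ ($P = \left(3 - 1\right)^{2} = 2^{2} = 4$)
$G{\left(M,x \right)} = M + x$ ($G{\left(M,x \right)} = x + M = M + x$)
$P \left(G{\left(3,5 \cdot 6 \cdot 2 \right)} + 2\right) = 4 \left(\left(3 + 5 \cdot 6 \cdot 2\right) + 2\right) = 4 \left(\left(3 + 30 \cdot 2\right) + 2\right) = 4 \left(\left(3 + 60\right) + 2\right) = 4 \left(63 + 2\right) = 4 \cdot 65 = 260$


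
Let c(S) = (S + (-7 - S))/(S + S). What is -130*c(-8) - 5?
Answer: -495/8 ≈ -61.875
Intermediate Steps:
c(S) = -7/(2*S) (c(S) = -7*1/(2*S) = -7/(2*S))
-130*c(-8) - 5 = -(-455)/(-8) - 5 = -(-455)*(-1)/8 - 5 = -130*7/16 - 5 = -455/8 - 5 = -495/8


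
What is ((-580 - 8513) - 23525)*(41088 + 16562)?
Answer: -1880427700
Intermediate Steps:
((-580 - 8513) - 23525)*(41088 + 16562) = (-9093 - 23525)*57650 = -32618*57650 = -1880427700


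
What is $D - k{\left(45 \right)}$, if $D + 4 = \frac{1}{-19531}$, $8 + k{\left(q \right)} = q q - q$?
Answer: $- \frac{38593257}{19531} \approx -1976.0$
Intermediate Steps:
$k{\left(q \right)} = -8 + q^{2} - q$ ($k{\left(q \right)} = -8 - \left(q - q q\right) = -8 + \left(q^{2} - q\right) = -8 + q^{2} - q$)
$D = - \frac{78125}{19531}$ ($D = -4 + \frac{1}{-19531} = -4 - \frac{1}{19531} = - \frac{78125}{19531} \approx -4.0001$)
$D - k{\left(45 \right)} = - \frac{78125}{19531} - \left(-8 + 45^{2} - 45\right) = - \frac{78125}{19531} - \left(-8 + 2025 - 45\right) = - \frac{78125}{19531} - 1972 = - \frac{38593257}{19531}$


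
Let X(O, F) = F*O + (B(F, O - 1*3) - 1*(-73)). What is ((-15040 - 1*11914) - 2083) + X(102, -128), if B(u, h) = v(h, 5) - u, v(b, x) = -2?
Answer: -41894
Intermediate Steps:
B(u, h) = -2 - u
X(O, F) = 71 - F + F*O (X(O, F) = F*O + ((-2 - F) - 1*(-73)) = F*O + ((-2 - F) + 73) = F*O + (71 - F) = 71 - F + F*O)
((-15040 - 1*11914) - 2083) + X(102, -128) = ((-15040 - 1*11914) - 2083) + (71 - 1*(-128) - 128*102) = ((-15040 - 11914) - 2083) + (71 + 128 - 13056) = (-26954 - 2083) - 12857 = -29037 - 12857 = -41894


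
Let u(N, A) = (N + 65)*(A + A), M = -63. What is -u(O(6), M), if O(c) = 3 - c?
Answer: 7812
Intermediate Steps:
u(N, A) = 2*A*(65 + N) (u(N, A) = (65 + N)*(2*A) = 2*A*(65 + N))
-u(O(6), M) = -2*(-63)*(65 + (3 - 1*6)) = -2*(-63)*(65 + (3 - 6)) = -2*(-63)*(65 - 3) = -2*(-63)*62 = -1*(-7812) = 7812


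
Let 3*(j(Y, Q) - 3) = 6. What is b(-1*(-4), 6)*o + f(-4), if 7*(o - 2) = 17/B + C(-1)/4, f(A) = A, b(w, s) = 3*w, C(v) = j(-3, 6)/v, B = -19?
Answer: 2171/133 ≈ 16.323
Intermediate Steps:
j(Y, Q) = 5 (j(Y, Q) = 3 + (⅓)*6 = 3 + 2 = 5)
C(v) = 5/v
o = 901/532 (o = 2 + (17/(-19) + (5/(-1))/4)/7 = 2 + (17*(-1/19) + (5*(-1))*(¼))/7 = 2 + (-17/19 - 5*¼)/7 = 2 + (-17/19 - 5/4)/7 = 2 + (⅐)*(-163/76) = 2 - 163/532 = 901/532 ≈ 1.6936)
b(-1*(-4), 6)*o + f(-4) = (3*(-1*(-4)))*(901/532) - 4 = (3*4)*(901/532) - 4 = 12*(901/532) - 4 = 2703/133 - 4 = 2171/133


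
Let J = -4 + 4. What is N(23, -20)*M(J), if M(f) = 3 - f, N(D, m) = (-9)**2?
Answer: 243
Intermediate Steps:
N(D, m) = 81
J = 0
N(23, -20)*M(J) = 81*(3 - 1*0) = 81*(3 + 0) = 81*3 = 243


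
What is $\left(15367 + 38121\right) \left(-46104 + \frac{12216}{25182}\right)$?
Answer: $- \frac{10349738224576}{4197} \approx -2.466 \cdot 10^{9}$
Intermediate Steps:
$\left(15367 + 38121\right) \left(-46104 + \frac{12216}{25182}\right) = 53488 \left(-46104 + 12216 \cdot \frac{1}{25182}\right) = 53488 \left(-46104 + \frac{2036}{4197}\right) = 53488 \left(- \frac{193496452}{4197}\right) = - \frac{10349738224576}{4197}$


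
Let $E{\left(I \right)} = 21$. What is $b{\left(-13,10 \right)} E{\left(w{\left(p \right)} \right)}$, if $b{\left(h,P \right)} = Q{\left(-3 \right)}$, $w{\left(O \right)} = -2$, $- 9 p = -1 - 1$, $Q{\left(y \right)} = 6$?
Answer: $126$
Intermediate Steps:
$p = \frac{2}{9}$ ($p = - \frac{-1 - 1}{9} = \left(- \frac{1}{9}\right) \left(-2\right) = \frac{2}{9} \approx 0.22222$)
$b{\left(h,P \right)} = 6$
$b{\left(-13,10 \right)} E{\left(w{\left(p \right)} \right)} = 6 \cdot 21 = 126$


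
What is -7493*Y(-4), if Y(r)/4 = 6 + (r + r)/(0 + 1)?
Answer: 59944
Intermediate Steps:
Y(r) = 24 + 8*r (Y(r) = 4*(6 + (r + r)/(0 + 1)) = 4*(6 + (2*r)/1) = 4*(6 + (2*r)*1) = 4*(6 + 2*r) = 24 + 8*r)
-7493*Y(-4) = -7493*(24 + 8*(-4)) = -7493*(24 - 32) = -7493*(-8) = 59944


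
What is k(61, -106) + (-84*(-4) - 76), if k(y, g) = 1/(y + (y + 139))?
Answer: 67861/261 ≈ 260.00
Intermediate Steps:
k(y, g) = 1/(139 + 2*y) (k(y, g) = 1/(y + (139 + y)) = 1/(139 + 2*y))
k(61, -106) + (-84*(-4) - 76) = 1/(139 + 2*61) + (-84*(-4) - 76) = 1/(139 + 122) + (336 - 76) = 1/261 + 260 = 67861/261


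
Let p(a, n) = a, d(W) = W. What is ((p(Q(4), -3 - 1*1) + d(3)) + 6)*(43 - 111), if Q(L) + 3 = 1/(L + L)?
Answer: -833/2 ≈ -416.50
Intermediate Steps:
Q(L) = -3 + 1/(2*L) (Q(L) = -3 + 1/(L + L) = -3 + 1/(2*L))
((p(Q(4), -3 - 1*1) + d(3)) + 6)*(43 - 111) = (((-3 + (½)/4) + 3) + 6)*(43 - 111) = (((-3 + (½)*(¼)) + 3) + 6)*(-68) = (((-3 + ⅛) + 3) + 6)*(-68) = ((-23/8 + 3) + 6)*(-68) = (⅛ + 6)*(-68) = (49/8)*(-68) = -833/2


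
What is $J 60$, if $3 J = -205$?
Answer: $-4100$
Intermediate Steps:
$J = - \frac{205}{3}$ ($J = \frac{1}{3} \left(-205\right) = - \frac{205}{3} \approx -68.333$)
$J 60 = \left(- \frac{205}{3}\right) 60 = -4100$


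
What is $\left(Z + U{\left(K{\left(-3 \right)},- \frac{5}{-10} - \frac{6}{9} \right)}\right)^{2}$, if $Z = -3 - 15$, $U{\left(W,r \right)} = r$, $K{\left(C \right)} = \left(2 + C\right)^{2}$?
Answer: $\frac{11881}{36} \approx 330.03$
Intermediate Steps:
$Z = -18$ ($Z = -3 - 15 = -18$)
$\left(Z + U{\left(K{\left(-3 \right)},- \frac{5}{-10} - \frac{6}{9} \right)}\right)^{2} = \left(-18 - \left(- \frac{1}{2} + \frac{2}{3}\right)\right)^{2} = \left(-18 - \frac{1}{6}\right)^{2} = \left(- \frac{109}{6}\right)^{2} = \frac{11881}{36}$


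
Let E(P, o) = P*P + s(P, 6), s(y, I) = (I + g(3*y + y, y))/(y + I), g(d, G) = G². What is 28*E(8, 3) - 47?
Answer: 1885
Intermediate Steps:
s(y, I) = (I + y²)/(I + y) (s(y, I) = (I + y²)/(y + I) = (I + y²)/(I + y))
E(P, o) = P² + (6 + P²)/(6 + P) (E(P, o) = P*P + (6 + P²)/(6 + P) = P² + (6 + P²)/(6 + P))
28*E(8, 3) - 47 = 28*((6 + 8³ + 7*8²)/(6 + 8)) - 47 = 28*((6 + 512 + 7*64)/14) - 47 = 28*((6 + 512 + 448)/14) - 47 = 28*((1/14)*966) - 47 = 28*69 - 47 = 1932 - 47 = 1885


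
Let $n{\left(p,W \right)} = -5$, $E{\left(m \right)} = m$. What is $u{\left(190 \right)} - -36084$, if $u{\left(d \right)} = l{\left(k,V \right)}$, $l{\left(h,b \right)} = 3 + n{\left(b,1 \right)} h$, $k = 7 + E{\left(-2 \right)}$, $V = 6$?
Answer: $36062$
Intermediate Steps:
$k = 5$ ($k = 7 - 2 = 5$)
$l{\left(h,b \right)} = 3 - 5 h$
$u{\left(d \right)} = -22$ ($u{\left(d \right)} = 3 - 25 = -22$)
$u{\left(190 \right)} - -36084 = -22 - -36084 = -22 + 36084 = 36062$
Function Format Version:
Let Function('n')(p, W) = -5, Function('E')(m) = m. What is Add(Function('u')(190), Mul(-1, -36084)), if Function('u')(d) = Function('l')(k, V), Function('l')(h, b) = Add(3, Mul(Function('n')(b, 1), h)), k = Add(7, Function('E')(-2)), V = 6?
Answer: 36062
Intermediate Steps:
k = 5 (k = Add(7, -2) = 5)
Function('l')(h, b) = Add(3, Mul(-5, h))
Function('u')(d) = -22 (Function('u')(d) = Add(3, Mul(-5, 5)) = Add(3, -25) = -22)
Add(Function('u')(190), Mul(-1, -36084)) = Add(-22, Mul(-1, -36084)) = Add(-22, 36084) = 36062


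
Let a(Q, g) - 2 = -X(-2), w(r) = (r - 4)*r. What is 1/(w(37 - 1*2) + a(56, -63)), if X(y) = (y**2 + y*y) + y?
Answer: 1/1081 ≈ 0.00092507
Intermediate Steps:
X(y) = y + 2*y**2 (X(y) = (y**2 + y**2) + y = 2*y**2 + y = y + 2*y**2)
w(r) = r*(-4 + r) (w(r) = (-4 + r)*r = r*(-4 + r))
a(Q, g) = -4 (a(Q, g) = 2 - (-2)*(1 + 2*(-2)) = 2 - (-2)*(1 - 4) = 2 - (-2)*(-3) = 2 - 1*6 = 2 - 6 = -4)
1/(w(37 - 1*2) + a(56, -63)) = 1/((37 - 1*2)*(-4 + (37 - 1*2)) - 4) = 1/((37 - 2)*(-4 + (37 - 2)) - 4) = 1/(35*(-4 + 35) - 4) = 1/(35*31 - 4) = 1/(1085 - 4) = 1/1081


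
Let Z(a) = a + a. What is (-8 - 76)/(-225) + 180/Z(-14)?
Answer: -3179/525 ≈ -6.0552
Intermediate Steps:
Z(a) = 2*a
(-8 - 76)/(-225) + 180/Z(-14) = (-8 - 76)/(-225) + 180/((2*(-14))) = -84*(-1/225) + 180/(-28) = 28/75 + 180*(-1/28) = 28/75 - 45/7 = -3179/525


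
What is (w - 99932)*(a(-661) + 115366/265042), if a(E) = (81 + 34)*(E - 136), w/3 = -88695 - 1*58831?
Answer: 6589410316855720/132521 ≈ 4.9724e+10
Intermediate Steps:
w = -442578 (w = 3*(-88695 - 1*58831) = 3*(-88695 - 58831) = 3*(-147526) = -442578)
a(E) = -15640 + 115*E (a(E) = 115*(-136 + E) = -15640 + 115*E)
(w - 99932)*(a(-661) + 115366/265042) = (-442578 - 99932)*((-15640 + 115*(-661)) + 115366/265042) = -542510*((-15640 - 76015) + 115366*(1/265042)) = -542510*(-91655 + 57683/132521) = -542510*(-12146154572/132521) = 6589410316855720/132521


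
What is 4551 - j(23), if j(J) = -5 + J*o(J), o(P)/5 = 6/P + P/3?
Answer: 10933/3 ≈ 3644.3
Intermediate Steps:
o(P) = 30/P + 5*P/3 (o(P) = 5*(6/P + P/3) = 30/P + 5*P/3)
j(J) = -5 + J*(30/J + 5*J/3)
4551 - j(23) = 4551 - (25 + (5/3)*23²) = 4551 - (25 + (5/3)*529) = 4551 - (25 + 2645/3) = 4551 - 1*2720/3 = 4551 - 2720/3 = 10933/3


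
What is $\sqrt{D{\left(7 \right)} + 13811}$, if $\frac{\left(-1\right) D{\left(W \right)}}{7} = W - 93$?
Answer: $\sqrt{14413} \approx 120.05$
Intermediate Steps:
$D{\left(W \right)} = 651 - 7 W$ ($D{\left(W \right)} = - 7 \left(W - 93\right) = - 7 \left(-93 + W\right) = 651 - 7 W$)
$\sqrt{D{\left(7 \right)} + 13811} = \sqrt{\left(651 - 49\right) + 13811} = \sqrt{602 + 13811} = \sqrt{14413}$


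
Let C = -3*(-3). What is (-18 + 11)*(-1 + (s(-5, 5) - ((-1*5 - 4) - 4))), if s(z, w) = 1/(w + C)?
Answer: -169/2 ≈ -84.500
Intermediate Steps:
C = 9
s(z, w) = 1/(9 + w) (s(z, w) = 1/(w + 9) = 1/(9 + w))
(-18 + 11)*(-1 + (s(-5, 5) - ((-1*5 - 4) - 4))) = (-18 + 11)*(-1 + (1/(9 + 5) - ((-1*5 - 4) - 4))) = -7*(-1 + (1/14 - ((-5 - 4) - 4))) = -7*(-1 + (1/14 - (-9 - 4))) = -7*(-1 + (1/14 - 1*(-13))) = -7*(-1 + (1/14 + 13)) = -7*(-1 + 183/14) = -7*169/14 = -169/2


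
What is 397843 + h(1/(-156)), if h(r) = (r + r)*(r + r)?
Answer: 2420476813/6084 ≈ 3.9784e+5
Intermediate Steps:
h(r) = 4*r² (h(r) = (2*r)*(2*r) = 4*r²)
397843 + h(1/(-156)) = 397843 + 4*(1/(-156))² = 397843 + 4*(-1/156)² = 397843 + 4*(1/24336) = 397843 + 1/6084 = 2420476813/6084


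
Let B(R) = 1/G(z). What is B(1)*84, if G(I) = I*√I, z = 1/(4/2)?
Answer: 168*√2 ≈ 237.59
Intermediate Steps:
z = ½ (z = 1/(4*(½)) = 1/2 = ½ ≈ 0.50000)
G(I) = I^(3/2)
B(R) = 2*√2 (B(R) = 1/((½)^(3/2)) = 1/(√2/4) = 2*√2)
B(1)*84 = (2*√2)*84 = 168*√2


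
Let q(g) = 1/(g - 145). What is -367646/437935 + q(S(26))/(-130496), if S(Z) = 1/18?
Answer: -62585121695257/74550564933920 ≈ -0.83950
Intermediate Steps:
S(Z) = 1/18
q(g) = 1/(-145 + g)
-367646/437935 + q(S(26))/(-130496) = -367646/437935 + 1/((-145 + 1/18)*(-130496)) = -367646*1/437935 - 1/130496/(-2609/18) = -367646/437935 - 18/2609*(-1/130496) = -367646/437935 + 9/170232032 = -62585121695257/74550564933920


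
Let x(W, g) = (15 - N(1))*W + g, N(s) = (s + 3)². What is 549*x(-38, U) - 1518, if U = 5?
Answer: 22089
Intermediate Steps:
N(s) = (3 + s)²
x(W, g) = g - W (x(W, g) = (15 - (3 + 1)²)*W + g = (15 - 1*4²)*W + g = (15 - 1*16)*W + g = (15 - 16)*W + g = -W + g = g - W)
549*x(-38, U) - 1518 = 549*(5 - 1*(-38)) - 1518 = 549*(5 + 38) - 1518 = 549*43 - 1518 = 23607 - 1518 = 22089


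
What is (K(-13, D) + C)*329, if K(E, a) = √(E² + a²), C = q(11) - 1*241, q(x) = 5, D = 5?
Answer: -77644 + 329*√194 ≈ -73062.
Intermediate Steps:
C = -236 (C = 5 - 1*241 = 5 - 241 = -236)
(K(-13, D) + C)*329 = (√((-13)² + 5²) - 236)*329 = (√(169 + 25) - 236)*329 = (√194 - 236)*329 = (-236 + √194)*329 = -77644 + 329*√194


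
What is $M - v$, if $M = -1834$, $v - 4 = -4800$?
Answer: $2962$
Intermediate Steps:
$v = -4796$ ($v = 4 - 4800 = -4796$)
$M - v = -1834 - -4796 = -1834 + 4796 = 2962$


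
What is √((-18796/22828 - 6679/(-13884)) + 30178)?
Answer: √280274629413303213/3047538 ≈ 173.72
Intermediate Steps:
√((-18796/22828 - 6679/(-13884)) + 30178) = √((-18796*1/22828 - 6679*(-1/13884)) + 30178) = √((-4699/5707 + 6679/13884) + 30178) = √(-2086451/6095076 + 30178) = √(183935117077/6095076) = √280274629413303213/3047538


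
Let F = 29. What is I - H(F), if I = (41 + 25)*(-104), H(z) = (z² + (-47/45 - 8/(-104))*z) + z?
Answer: -4507976/585 ≈ -7705.9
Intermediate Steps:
H(z) = z² + 19*z/585 (H(z) = (z² + (-47*1/45 - 8*(-1/104))*z) + z = (z² + (-47/45 + 1/13)*z) + z = (z² - 566*z/585) + z = z² + 19*z/585)
I = -6864 (I = 66*(-104) = -6864)
I - H(F) = -6864 - 29*(19 + 585*29)/585 = -6864 - 29*(19 + 16965)/585 = -6864 - 29*16984/585 = -6864 - 1*492536/585 = -6864 - 492536/585 = -4507976/585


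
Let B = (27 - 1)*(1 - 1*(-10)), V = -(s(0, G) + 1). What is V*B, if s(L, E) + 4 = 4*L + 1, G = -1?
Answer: 572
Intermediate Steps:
s(L, E) = -3 + 4*L (s(L, E) = -4 + (4*L + 1) = -4 + (1 + 4*L) = -3 + 4*L)
V = 2 (V = -((-3 + 4*0) + 1) = -((-3 + 0) + 1) = -(-3 + 1) = -1*(-2) = 2)
B = 286 (B = 26*(1 + 10) = 26*11 = 286)
V*B = 2*286 = 572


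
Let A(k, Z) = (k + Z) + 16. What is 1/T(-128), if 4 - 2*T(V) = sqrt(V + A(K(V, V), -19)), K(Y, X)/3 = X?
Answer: 8/531 + 2*I*sqrt(515)/531 ≈ 0.015066 + 0.085475*I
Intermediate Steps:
K(Y, X) = 3*X
A(k, Z) = 16 + Z + k (A(k, Z) = (Z + k) + 16 = 16 + Z + k)
T(V) = 2 - sqrt(-3 + 4*V)/2 (T(V) = 2 - sqrt(V + (16 - 19 + 3*V))/2 = 2 - sqrt(V + (-3 + 3*V))/2 = 2 - sqrt(-3 + 4*V)/2)
1/T(-128) = 1/(2 - sqrt(-3 + 4*(-128))/2) = 1/(2 - sqrt(-3 - 512)/2) = 1/(2 - I*sqrt(515)/2)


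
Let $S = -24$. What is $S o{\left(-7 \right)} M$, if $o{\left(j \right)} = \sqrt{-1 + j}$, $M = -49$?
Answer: $2352 i \sqrt{2} \approx 3326.2 i$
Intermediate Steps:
$S o{\left(-7 \right)} M = - 24 \sqrt{-1 - 7} \left(-49\right) = - 24 \sqrt{-8} \left(-49\right) = - 24 \cdot 2 i \sqrt{2} \left(-49\right) = - 48 i \sqrt{2} \left(-49\right) = 2352 i \sqrt{2}$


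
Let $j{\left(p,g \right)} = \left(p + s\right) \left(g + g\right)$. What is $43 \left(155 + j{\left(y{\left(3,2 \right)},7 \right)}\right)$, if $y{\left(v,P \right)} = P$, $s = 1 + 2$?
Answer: $9675$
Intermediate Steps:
$s = 3$
$j{\left(p,g \right)} = 2 g \left(3 + p\right)$ ($j{\left(p,g \right)} = \left(p + 3\right) \left(g + g\right) = \left(3 + p\right) 2 g = 2 g \left(3 + p\right)$)
$43 \left(155 + j{\left(y{\left(3,2 \right)},7 \right)}\right) = 43 \left(155 + 2 \cdot 7 \left(3 + 2\right)\right) = 43 \left(155 + 2 \cdot 7 \cdot 5\right) = 43 \left(155 + 70\right) = 43 \cdot 225 = 9675$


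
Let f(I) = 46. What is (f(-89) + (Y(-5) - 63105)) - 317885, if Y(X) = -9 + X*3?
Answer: -380968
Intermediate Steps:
Y(X) = -9 + 3*X
(f(-89) + (Y(-5) - 63105)) - 317885 = (46 + ((-9 + 3*(-5)) - 63105)) - 317885 = (46 + ((-9 - 15) - 63105)) - 317885 = (46 + (-24 - 63105)) - 317885 = (46 - 63129) - 317885 = -63083 - 317885 = -380968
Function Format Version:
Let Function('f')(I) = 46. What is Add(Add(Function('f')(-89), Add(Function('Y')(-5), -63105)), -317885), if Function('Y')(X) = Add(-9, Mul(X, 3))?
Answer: -380968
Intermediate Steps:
Function('Y')(X) = Add(-9, Mul(3, X))
Add(Add(Function('f')(-89), Add(Function('Y')(-5), -63105)), -317885) = Add(Add(46, Add(Add(-9, Mul(3, -5)), -63105)), -317885) = Add(Add(46, Add(Add(-9, -15), -63105)), -317885) = Add(Add(46, Add(-24, -63105)), -317885) = Add(Add(46, -63129), -317885) = Add(-63083, -317885) = -380968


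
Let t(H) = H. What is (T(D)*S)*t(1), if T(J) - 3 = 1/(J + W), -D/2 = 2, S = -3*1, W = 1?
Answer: -8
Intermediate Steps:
S = -3
D = -4 (D = -2*2 = -4)
T(J) = 3 + 1/(1 + J) (T(J) = 3 + 1/(J + 1) = 3 + 1/(1 + J))
(T(D)*S)*t(1) = (((4 + 3*(-4))/(1 - 4))*(-3))*1 = (((4 - 12)/(-3))*(-3))*1 = (-⅓*(-8)*(-3))*1 = ((8/3)*(-3))*1 = -8*1 = -8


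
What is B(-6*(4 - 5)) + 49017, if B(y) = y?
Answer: 49023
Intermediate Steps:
B(-6*(4 - 5)) + 49017 = -6*(4 - 5) + 49017 = -6*(-1) + 49017 = 6 + 49017 = 49023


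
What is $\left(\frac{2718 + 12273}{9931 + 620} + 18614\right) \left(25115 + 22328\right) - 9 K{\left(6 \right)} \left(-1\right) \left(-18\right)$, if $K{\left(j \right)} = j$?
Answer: $\frac{3106110429181}{3517} \approx 8.8317 \cdot 10^{8}$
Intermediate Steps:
$\left(\frac{2718 + 12273}{9931 + 620} + 18614\right) \left(25115 + 22328\right) - 9 K{\left(6 \right)} \left(-1\right) \left(-18\right) = \left(\frac{2718 + 12273}{9931 + 620} + 18614\right) \left(25115 + 22328\right) - 9 \cdot 6 \left(-1\right) \left(-18\right) = \left(\frac{14991}{10551} + 18614\right) 47443 - 9 \left(-6\right) \left(-18\right) = \left(14991 \cdot \frac{1}{10551} + 18614\right) 47443 - \left(-54\right) \left(-18\right) = \left(\frac{4997}{3517} + 18614\right) 47443 - 972 = \frac{65470435}{3517} \cdot 47443 - 972 = \frac{3106113847705}{3517} - 972 = \frac{3106110429181}{3517}$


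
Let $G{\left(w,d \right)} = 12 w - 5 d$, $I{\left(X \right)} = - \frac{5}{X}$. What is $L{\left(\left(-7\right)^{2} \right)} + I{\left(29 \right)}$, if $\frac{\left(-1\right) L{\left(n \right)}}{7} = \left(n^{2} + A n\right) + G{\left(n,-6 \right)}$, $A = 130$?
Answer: $- \frac{1905972}{29} \approx -65723.0$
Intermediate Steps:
$G{\left(w,d \right)} = - 5 d + 12 w$
$L{\left(n \right)} = -210 - 994 n - 7 n^{2}$ ($L{\left(n \right)} = - 7 \left(\left(n^{2} + 130 n\right) + \left(\left(-5\right) \left(-6\right) + 12 n\right)\right) = - 7 \left(\left(n^{2} + 130 n\right) + \left(30 + 12 n\right)\right) = - 7 \left(30 + n^{2} + 142 n\right) = -210 - 994 n - 7 n^{2}$)
$L{\left(\left(-7\right)^{2} \right)} + I{\left(29 \right)} = \left(-210 - 994 \left(-7\right)^{2} - 7 \left(\left(-7\right)^{2}\right)^{2}\right) - \frac{5}{29} = \left(-210 - 48706 - 7 \cdot 49^{2}\right) - \frac{5}{29} = \left(-210 - 48706 - 16807\right) - \frac{5}{29} = -65723 - \frac{5}{29} = - \frac{1905972}{29}$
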